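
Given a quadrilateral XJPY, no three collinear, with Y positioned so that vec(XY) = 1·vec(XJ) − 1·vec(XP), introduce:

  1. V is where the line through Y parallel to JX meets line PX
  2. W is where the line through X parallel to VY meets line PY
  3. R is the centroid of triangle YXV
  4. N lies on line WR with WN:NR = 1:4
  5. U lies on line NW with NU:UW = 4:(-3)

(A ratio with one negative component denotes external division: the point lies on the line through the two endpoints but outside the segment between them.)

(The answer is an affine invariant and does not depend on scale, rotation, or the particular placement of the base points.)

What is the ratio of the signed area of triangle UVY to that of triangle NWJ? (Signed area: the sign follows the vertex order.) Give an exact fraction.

Assign X = (0, 0), J = (1, 0), P = (0, 1), Y = (1, -1) — the answer is frame-independent, so this choice is without loss of generality.
1. V is where the line through Y parallel to JX meets line PX ⇒ V = (0, -1)
2. W is where the line through X parallel to VY meets line PY ⇒ W = (1/2, 0)
3. R is the centroid of triangle YXV ⇒ R = (1/3, -2/3)
4. N lies on line WR with WN:NR = 1:4 ⇒ N = (7/15, -2/15)
5. U lies on line NW with NU:UW = 4:(-3) ⇒ U = (3/5, 2/5)
2·[UVY] = 7/5, 2·[NWJ] = -1/15
[UVY]:[NWJ] = 7/5:-1/15 = -21

[UVY]:[NWJ] = -21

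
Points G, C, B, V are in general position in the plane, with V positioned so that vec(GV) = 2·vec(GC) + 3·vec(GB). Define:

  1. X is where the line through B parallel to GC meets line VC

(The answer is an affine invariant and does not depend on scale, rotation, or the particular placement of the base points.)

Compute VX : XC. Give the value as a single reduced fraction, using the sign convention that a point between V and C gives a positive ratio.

VX:XC = 2

Choose coordinates G = (0, 0), C = (1, 0), B = (0, 1), V = (2, 3).
1. X is where the line through B parallel to GC meets line VC ⇒ X = (4/3, 1)
X = V + t·(C−V) with t = 2/3, so VX:XC = t:(1−t) = 2/3:1/3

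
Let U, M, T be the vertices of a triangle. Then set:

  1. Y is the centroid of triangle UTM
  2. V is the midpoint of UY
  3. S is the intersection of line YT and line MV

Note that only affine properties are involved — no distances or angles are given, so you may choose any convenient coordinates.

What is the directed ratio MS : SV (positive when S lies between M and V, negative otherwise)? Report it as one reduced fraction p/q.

MS:SV = 2

Choose coordinates U = (0, 0), M = (1, 0), T = (0, 1).
1. Y is the centroid of triangle UTM ⇒ Y = (1/3, 1/3)
2. V is the midpoint of UY ⇒ V = (1/6, 1/6)
3. S is the intersection of line YT and line MV ⇒ S = (4/9, 1/9)
S = M + t·(V−M) with t = 2/3, so MS:SV = t:(1−t) = 2/3:1/3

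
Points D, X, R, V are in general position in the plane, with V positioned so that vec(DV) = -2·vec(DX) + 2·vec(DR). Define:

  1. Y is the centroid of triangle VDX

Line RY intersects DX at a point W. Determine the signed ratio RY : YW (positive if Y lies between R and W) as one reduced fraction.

Set D = (0, 0), X = (1, 0), R = (0, 1), V = (-2, 2); any affine frame gives the same invariant.
1. Y is the centroid of triangle VDX ⇒ Y = (-1/3, 2/3)
line RY meets DX at W = (-1, 0)
Y = R + t·(W−R) with t = 1/3, so RY:YW = 1/3:2/3

RY:YW = 1/2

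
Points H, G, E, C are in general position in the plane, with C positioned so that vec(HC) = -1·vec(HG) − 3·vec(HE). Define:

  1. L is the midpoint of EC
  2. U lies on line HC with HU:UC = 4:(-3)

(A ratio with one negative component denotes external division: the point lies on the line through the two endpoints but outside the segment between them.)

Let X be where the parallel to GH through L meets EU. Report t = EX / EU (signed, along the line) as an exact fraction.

t = 2/13

Set H = (0, 0), G = (1, 0), E = (0, 1), C = (-1, -3); any affine frame gives the same invariant.
1. L is the midpoint of EC ⇒ L = (-1/2, -1)
2. U lies on line HC with HU:UC = 4:(-3) ⇒ U = (-4, -12)
through L parallel to GH: direction (-1, 0); meets EU at X = (-8/13, -1)
X = E + t·(U−E) with t = 2/13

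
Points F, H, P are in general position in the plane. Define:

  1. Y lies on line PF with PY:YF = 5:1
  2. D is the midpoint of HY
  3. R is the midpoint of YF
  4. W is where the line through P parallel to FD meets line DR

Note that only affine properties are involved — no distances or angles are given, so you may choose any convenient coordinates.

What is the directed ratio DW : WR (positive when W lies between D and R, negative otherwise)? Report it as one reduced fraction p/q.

DW:WR = -12/11

Choose coordinates F = (0, 0), H = (1, 0), P = (0, 1).
1. Y lies on line PF with PY:YF = 5:1 ⇒ Y = (0, 1/6)
2. D is the midpoint of HY ⇒ D = (1/2, 1/12)
3. R is the midpoint of YF ⇒ R = (0, 1/12)
4. W is where the line through P parallel to FD meets line DR ⇒ W = (-11/2, 1/12)
W = D + t·(R−D) with t = 12, so DW:WR = t:(1−t) = 12:-11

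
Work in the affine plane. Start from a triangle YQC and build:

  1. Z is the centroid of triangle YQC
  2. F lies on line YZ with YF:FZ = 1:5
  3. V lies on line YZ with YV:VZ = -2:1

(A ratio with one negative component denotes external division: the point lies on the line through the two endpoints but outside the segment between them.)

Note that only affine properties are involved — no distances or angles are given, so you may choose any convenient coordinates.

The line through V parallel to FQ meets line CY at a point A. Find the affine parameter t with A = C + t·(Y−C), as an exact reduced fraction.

t = 5/17

Set Y = (0, 0), Q = (1, 0), C = (0, 1); any affine frame gives the same invariant.
1. Z is the centroid of triangle YQC ⇒ Z = (1/3, 1/3)
2. F lies on line YZ with YF:FZ = 1:5 ⇒ F = (1/18, 1/18)
3. V lies on line YZ with YV:VZ = -2:1 ⇒ V = (2/3, 2/3)
through V parallel to FQ: direction (17/18, -1/18); meets CY at A = (0, 12/17)
A = C + t·(Y−C) with t = 5/17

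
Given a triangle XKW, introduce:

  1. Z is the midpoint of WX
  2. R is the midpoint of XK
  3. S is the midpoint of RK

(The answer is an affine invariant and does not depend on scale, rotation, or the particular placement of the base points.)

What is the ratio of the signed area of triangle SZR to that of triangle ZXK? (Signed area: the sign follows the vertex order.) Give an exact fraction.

[SZR]:[ZXK] = 1/4

Choose coordinates X = (0, 0), K = (1, 0), W = (0, 1).
1. Z is the midpoint of WX ⇒ Z = (0, 1/2)
2. R is the midpoint of XK ⇒ R = (1/2, 0)
3. S is the midpoint of RK ⇒ S = (3/4, 0)
2·[SZR] = 1/8, 2·[ZXK] = 1/2
[SZR]:[ZXK] = 1/8:1/2 = 1/4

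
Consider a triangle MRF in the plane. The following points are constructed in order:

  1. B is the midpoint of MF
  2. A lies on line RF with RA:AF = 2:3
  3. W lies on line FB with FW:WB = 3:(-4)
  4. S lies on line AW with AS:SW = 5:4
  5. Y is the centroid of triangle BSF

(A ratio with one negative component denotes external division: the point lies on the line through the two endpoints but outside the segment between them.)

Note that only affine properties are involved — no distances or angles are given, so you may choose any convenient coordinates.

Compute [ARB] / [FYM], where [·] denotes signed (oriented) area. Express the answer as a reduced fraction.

Set M = (0, 0), R = (1, 0), F = (0, 1); any affine frame gives the same invariant.
1. B is the midpoint of MF ⇒ B = (0, 1/2)
2. A lies on line RF with RA:AF = 2:3 ⇒ A = (3/5, 2/5)
3. W lies on line FB with FW:WB = 3:(-4) ⇒ W = (0, 5/2)
4. S lies on line AW with AS:SW = 5:4 ⇒ S = (4/15, 47/30)
5. Y is the centroid of triangle BSF ⇒ Y = (4/45, 46/45)
2·[ARB] = -1/5, 2·[FYM] = -4/45
[ARB]:[FYM] = -1/5:-4/45 = 9/4

[ARB]:[FYM] = 9/4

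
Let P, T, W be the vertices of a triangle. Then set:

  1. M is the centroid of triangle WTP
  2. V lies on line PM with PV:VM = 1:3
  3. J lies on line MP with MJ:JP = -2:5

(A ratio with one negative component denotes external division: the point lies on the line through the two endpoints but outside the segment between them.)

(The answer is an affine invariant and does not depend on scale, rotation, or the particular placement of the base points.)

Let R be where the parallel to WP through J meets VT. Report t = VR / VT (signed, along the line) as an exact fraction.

t = 17/33

Work in coordinates with P = (0, 0), T = (1, 0), W = (0, 1).
1. M is the centroid of triangle WTP ⇒ M = (1/3, 1/3)
2. V lies on line PM with PV:VM = 1:3 ⇒ V = (1/12, 1/12)
3. J lies on line MP with MJ:JP = -2:5 ⇒ J = (5/9, 5/9)
through J parallel to WP: direction (0, -1); meets VT at R = (5/9, 4/99)
R = V + t·(T−V) with t = 17/33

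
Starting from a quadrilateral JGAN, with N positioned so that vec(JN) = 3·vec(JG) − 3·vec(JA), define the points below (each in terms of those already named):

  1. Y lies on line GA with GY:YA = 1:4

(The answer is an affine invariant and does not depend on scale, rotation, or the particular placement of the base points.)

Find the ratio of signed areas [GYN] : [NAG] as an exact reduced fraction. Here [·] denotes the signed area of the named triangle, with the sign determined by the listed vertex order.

[GYN]:[NAG] = -1/5

Set J = (0, 0), G = (1, 0), A = (0, 1), N = (3, -3); any affine frame gives the same invariant.
1. Y lies on line GA with GY:YA = 1:4 ⇒ Y = (4/5, 1/5)
2·[GYN] = 1/5, 2·[NAG] = -1
[GYN]:[NAG] = 1/5:-1 = -1/5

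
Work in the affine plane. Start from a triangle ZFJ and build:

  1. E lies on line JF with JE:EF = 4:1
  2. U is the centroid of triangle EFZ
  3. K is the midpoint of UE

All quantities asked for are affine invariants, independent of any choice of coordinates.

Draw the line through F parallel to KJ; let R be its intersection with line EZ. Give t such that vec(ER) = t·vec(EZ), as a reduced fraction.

Assign Z = (0, 0), F = (1, 0), J = (0, 1) — the answer is frame-independent, so this choice is without loss of generality.
1. E lies on line JF with JE:EF = 4:1 ⇒ E = (4/5, 1/5)
2. U is the centroid of triangle EFZ ⇒ U = (3/5, 1/15)
3. K is the midpoint of UE ⇒ K = (7/10, 2/15)
through F parallel to KJ: direction (-7/10, 13/15); meets EZ at R = (104/125, 26/125)
R = E + t·(Z−E) with t = -1/25

t = -1/25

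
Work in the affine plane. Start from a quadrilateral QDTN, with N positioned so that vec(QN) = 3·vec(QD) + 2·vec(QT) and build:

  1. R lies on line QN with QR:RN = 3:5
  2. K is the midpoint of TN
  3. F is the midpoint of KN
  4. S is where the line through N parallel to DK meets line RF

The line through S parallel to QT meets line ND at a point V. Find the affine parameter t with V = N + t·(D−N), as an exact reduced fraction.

t = -15/152

Choose coordinates Q = (0, 0), D = (1, 0), T = (0, 1), N = (3, 2).
1. R lies on line QN with QR:RN = 3:5 ⇒ R = (9/8, 3/4)
2. K is the midpoint of TN ⇒ K = (3/2, 3/2)
3. F is the midpoint of KN ⇒ F = (9/4, 7/4)
4. S is where the line through N parallel to DK meets line RF ⇒ S = (243/76, 197/76)
through S parallel to QT: direction (0, 1); meets ND at V = (243/76, 167/76)
V = N + t·(D−N) with t = -15/152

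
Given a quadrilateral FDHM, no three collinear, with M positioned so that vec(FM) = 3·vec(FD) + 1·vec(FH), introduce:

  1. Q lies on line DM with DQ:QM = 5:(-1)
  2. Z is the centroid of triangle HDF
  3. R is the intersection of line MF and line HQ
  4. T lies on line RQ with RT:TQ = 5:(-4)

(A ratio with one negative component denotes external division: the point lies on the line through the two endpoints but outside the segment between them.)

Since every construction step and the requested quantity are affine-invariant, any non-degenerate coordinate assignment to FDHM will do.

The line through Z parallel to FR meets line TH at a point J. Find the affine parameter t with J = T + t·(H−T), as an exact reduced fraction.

Choose coordinates F = (0, 0), D = (1, 0), H = (0, 1), M = (3, 1).
1. Q lies on line DM with DQ:QM = 5:(-1) ⇒ Q = (7/2, 5/4)
2. Z is the centroid of triangle HDF ⇒ Z = (1/3, 1/3)
3. R is the intersection of line MF and line HQ ⇒ R = (42/11, 14/11)
4. T lies on line RQ with RT:TQ = 5:(-4) ⇒ T = (49/22, 51/44)
through Z parallel to FR: direction (42/11, 14/11); meets TH at J = (98/33, 40/33)
J = T + t·(H−T) with t = -1/3

t = -1/3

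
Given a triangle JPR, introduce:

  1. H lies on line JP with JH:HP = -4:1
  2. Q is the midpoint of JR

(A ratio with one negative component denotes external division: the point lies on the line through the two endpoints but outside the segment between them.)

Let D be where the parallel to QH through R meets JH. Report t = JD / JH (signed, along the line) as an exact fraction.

Choose coordinates J = (0, 0), P = (1, 0), R = (0, 1).
1. H lies on line JP with JH:HP = -4:1 ⇒ H = (4/3, 0)
2. Q is the midpoint of JR ⇒ Q = (0, 1/2)
through R parallel to QH: direction (4/3, -1/2); meets JH at D = (8/3, 0)
D = J + t·(H−J) with t = 2

t = 2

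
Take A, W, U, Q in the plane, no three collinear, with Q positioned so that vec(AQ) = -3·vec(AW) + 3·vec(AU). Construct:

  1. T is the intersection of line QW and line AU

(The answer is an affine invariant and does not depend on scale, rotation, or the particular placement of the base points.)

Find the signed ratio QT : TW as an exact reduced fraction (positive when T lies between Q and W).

QT:TW = 3

Choose coordinates A = (0, 0), W = (1, 0), U = (0, 1), Q = (-3, 3).
1. T is the intersection of line QW and line AU ⇒ T = (0, 3/4)
T = Q + t·(W−Q) with t = 3/4, so QT:TW = t:(1−t) = 3/4:1/4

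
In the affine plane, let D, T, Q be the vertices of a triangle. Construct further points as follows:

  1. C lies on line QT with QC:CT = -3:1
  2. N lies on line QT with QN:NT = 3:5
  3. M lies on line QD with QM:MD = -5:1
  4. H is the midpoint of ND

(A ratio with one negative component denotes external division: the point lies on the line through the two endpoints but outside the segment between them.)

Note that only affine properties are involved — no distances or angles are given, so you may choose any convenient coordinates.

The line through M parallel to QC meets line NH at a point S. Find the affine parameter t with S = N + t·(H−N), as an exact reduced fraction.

Set D = (0, 0), T = (1, 0), Q = (0, 1); any affine frame gives the same invariant.
1. C lies on line QT with QC:CT = -3:1 ⇒ C = (3/2, -1/2)
2. N lies on line QT with QN:NT = 3:5 ⇒ N = (3/8, 5/8)
3. M lies on line QD with QM:MD = -5:1 ⇒ M = (0, -1/4)
4. H is the midpoint of ND ⇒ H = (3/16, 5/16)
through M parallel to QC: direction (3/2, -3/2); meets NH at S = (-3/32, -5/32)
S = N + t·(H−N) with t = 5/2

t = 5/2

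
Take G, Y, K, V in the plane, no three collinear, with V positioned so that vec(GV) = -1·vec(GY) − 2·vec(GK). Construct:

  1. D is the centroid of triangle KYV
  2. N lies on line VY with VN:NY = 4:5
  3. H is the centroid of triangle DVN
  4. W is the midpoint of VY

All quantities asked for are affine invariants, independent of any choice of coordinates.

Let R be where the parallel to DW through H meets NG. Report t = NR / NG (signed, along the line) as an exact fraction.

Work in coordinates with G = (0, 0), Y = (1, 0), K = (0, 1), V = (-1, -2).
1. D is the centroid of triangle KYV ⇒ D = (0, -1/3)
2. N lies on line VY with VN:NY = 4:5 ⇒ N = (-1/9, -10/9)
3. H is the centroid of triangle DVN ⇒ H = (-10/27, -31/27)
4. W is the midpoint of VY ⇒ W = (0, -1)
through H parallel to DW: direction (0, -2/3); meets NG at R = (-10/27, -100/27)
R = N + t·(G−N) with t = -7/3

t = -7/3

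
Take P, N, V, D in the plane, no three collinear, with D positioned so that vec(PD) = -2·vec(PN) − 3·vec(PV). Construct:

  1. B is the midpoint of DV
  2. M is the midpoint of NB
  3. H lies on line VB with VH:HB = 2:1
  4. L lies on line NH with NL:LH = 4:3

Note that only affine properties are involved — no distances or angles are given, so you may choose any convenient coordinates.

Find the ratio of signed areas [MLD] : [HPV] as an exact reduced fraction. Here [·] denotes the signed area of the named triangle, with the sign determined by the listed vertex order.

[MLD]:[HPV] = 3/4

Work in coordinates with P = (0, 0), N = (1, 0), V = (0, 1), D = (-2, -3).
1. B is the midpoint of DV ⇒ B = (-1, -1)
2. M is the midpoint of NB ⇒ M = (0, -1/2)
3. H lies on line VB with VH:HB = 2:1 ⇒ H = (-2/3, -1/3)
4. L lies on line NH with NL:LH = 4:3 ⇒ L = (1/21, -4/21)
2·[MLD] = 1/2, 2·[HPV] = 2/3
[MLD]:[HPV] = 1/2:2/3 = 3/4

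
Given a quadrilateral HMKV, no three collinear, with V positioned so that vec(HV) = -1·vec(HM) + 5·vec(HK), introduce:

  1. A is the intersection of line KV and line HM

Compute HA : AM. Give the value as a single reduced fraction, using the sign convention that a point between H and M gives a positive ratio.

Assign H = (0, 0), M = (1, 0), K = (0, 1), V = (-1, 5) — the answer is frame-independent, so this choice is without loss of generality.
1. A is the intersection of line KV and line HM ⇒ A = (1/4, 0)
A = H + t·(M−H) with t = 1/4, so HA:AM = t:(1−t) = 1/4:3/4

HA:AM = 1/3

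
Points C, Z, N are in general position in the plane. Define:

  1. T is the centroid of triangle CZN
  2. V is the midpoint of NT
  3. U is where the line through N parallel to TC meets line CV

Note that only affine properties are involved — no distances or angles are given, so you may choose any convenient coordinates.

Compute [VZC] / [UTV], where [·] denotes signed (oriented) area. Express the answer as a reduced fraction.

[VZC]:[UTV] = 4

Work in coordinates with C = (0, 0), Z = (1, 0), N = (0, 1).
1. T is the centroid of triangle CZN ⇒ T = (1/3, 1/3)
2. V is the midpoint of NT ⇒ V = (1/6, 2/3)
3. U is where the line through N parallel to TC meets line CV ⇒ U = (1/3, 4/3)
2·[VZC] = -2/3, 2·[UTV] = -1/6
[VZC]:[UTV] = -2/3:-1/6 = 4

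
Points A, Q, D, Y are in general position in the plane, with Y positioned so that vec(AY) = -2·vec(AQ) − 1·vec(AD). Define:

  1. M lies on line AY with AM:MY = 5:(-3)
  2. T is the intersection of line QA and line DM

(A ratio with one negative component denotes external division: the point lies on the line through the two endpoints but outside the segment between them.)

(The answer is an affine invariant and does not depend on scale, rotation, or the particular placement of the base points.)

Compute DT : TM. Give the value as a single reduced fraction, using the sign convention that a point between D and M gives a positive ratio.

DT:TM = 2/5

Set A = (0, 0), Q = (1, 0), D = (0, 1), Y = (-2, -1); any affine frame gives the same invariant.
1. M lies on line AY with AM:MY = 5:(-3) ⇒ M = (-5, -5/2)
2. T is the intersection of line QA and line DM ⇒ T = (-10/7, 0)
T = D + t·(M−D) with t = 2/7, so DT:TM = t:(1−t) = 2/7:5/7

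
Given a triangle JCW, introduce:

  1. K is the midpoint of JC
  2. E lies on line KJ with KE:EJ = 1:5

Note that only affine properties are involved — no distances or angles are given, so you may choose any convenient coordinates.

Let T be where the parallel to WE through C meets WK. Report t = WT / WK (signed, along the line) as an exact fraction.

Work in coordinates with J = (0, 0), C = (1, 0), W = (0, 1).
1. K is the midpoint of JC ⇒ K = (1/2, 0)
2. E lies on line KJ with KE:EJ = 1:5 ⇒ E = (5/12, 0)
through C parallel to WE: direction (5/12, -1); meets WK at T = (7/2, -6)
T = W + t·(K−W) with t = 7

t = 7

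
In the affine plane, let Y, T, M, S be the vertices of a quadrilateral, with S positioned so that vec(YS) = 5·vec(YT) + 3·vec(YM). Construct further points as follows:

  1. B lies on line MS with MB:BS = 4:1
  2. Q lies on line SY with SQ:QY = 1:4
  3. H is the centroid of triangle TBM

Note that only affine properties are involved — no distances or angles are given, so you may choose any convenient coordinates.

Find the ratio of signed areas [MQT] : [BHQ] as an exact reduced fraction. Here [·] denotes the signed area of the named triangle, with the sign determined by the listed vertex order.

[MQT]:[BHQ] = -81/7

Assign Y = (0, 0), T = (1, 0), M = (0, 1), S = (5, 3) — the answer is frame-independent, so this choice is without loss of generality.
1. B lies on line MS with MB:BS = 4:1 ⇒ B = (4, 13/5)
2. Q lies on line SY with SQ:QY = 1:4 ⇒ Q = (4, 12/5)
3. H is the centroid of triangle TBM ⇒ H = (5/3, 6/5)
2·[MQT] = -27/5, 2·[BHQ] = 7/15
[MQT]:[BHQ] = -27/5:7/15 = -81/7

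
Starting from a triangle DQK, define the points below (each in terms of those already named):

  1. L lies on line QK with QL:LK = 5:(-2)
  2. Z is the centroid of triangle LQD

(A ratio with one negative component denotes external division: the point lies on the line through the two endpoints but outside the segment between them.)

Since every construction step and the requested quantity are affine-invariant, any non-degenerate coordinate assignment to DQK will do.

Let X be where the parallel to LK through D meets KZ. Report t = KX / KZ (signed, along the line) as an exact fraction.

Choose coordinates D = (0, 0), Q = (1, 0), K = (0, 1).
1. L lies on line QK with QL:LK = 5:(-2) ⇒ L = (-2/3, 5/3)
2. Z is the centroid of triangle LQD ⇒ Z = (1/9, 5/9)
through D parallel to LK: direction (2/3, -2/3); meets KZ at X = (1/3, -1/3)
X = K + t·(Z−K) with t = 3

t = 3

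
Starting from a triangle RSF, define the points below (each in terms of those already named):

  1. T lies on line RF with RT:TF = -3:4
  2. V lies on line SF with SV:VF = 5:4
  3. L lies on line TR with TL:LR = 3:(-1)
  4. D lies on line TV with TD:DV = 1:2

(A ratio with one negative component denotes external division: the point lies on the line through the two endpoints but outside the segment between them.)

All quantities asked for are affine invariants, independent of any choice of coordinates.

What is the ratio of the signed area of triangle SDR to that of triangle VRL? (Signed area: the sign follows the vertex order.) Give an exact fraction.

Set R = (0, 0), S = (1, 0), F = (0, 1); any affine frame gives the same invariant.
1. T lies on line RF with RT:TF = -3:4 ⇒ T = (0, -3)
2. V lies on line SF with SV:VF = 5:4 ⇒ V = (4/9, 5/9)
3. L lies on line TR with TL:LR = 3:(-1) ⇒ L = (0, 3/2)
4. D lies on line TV with TD:DV = 1:2 ⇒ D = (4/27, -49/27)
2·[SDR] = -49/27, 2·[VRL] = -2/3
[SDR]:[VRL] = -49/27:-2/3 = 49/18

[SDR]:[VRL] = 49/18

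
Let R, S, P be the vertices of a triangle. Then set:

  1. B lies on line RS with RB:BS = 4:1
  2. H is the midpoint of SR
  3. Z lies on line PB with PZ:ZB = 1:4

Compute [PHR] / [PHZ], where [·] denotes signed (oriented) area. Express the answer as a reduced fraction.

[PHR]:[PHZ] = -25/3

Choose coordinates R = (0, 0), S = (1, 0), P = (0, 1).
1. B lies on line RS with RB:BS = 4:1 ⇒ B = (4/5, 0)
2. H is the midpoint of SR ⇒ H = (1/2, 0)
3. Z lies on line PB with PZ:ZB = 1:4 ⇒ Z = (4/25, 4/5)
2·[PHR] = -1/2, 2·[PHZ] = 3/50
[PHR]:[PHZ] = -1/2:3/50 = -25/3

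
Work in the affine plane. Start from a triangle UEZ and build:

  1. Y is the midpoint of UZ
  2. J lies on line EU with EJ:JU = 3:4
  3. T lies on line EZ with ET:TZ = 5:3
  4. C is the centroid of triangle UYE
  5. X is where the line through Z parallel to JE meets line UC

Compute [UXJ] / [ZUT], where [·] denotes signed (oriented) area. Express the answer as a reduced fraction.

Assign U = (0, 0), E = (1, 0), Z = (0, 1) — the answer is frame-independent, so this choice is without loss of generality.
1. Y is the midpoint of UZ ⇒ Y = (0, 1/2)
2. J lies on line EU with EJ:JU = 3:4 ⇒ J = (4/7, 0)
3. T lies on line EZ with ET:TZ = 5:3 ⇒ T = (3/8, 5/8)
4. C is the centroid of triangle UYE ⇒ C = (1/3, 1/6)
5. X is where the line through Z parallel to JE meets line UC ⇒ X = (2, 1)
2·[UXJ] = -4/7, 2·[ZUT] = 3/8
[UXJ]:[ZUT] = -4/7:3/8 = -32/21

[UXJ]:[ZUT] = -32/21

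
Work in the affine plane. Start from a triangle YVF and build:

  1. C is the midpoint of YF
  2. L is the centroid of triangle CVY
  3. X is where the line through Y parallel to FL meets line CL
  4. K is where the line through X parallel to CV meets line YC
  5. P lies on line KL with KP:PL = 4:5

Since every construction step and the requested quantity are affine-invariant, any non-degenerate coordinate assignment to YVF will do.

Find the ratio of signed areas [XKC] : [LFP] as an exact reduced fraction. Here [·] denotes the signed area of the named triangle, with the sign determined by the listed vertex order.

Set Y = (0, 0), V = (1, 0), F = (0, 1); any affine frame gives the same invariant.
1. C is the midpoint of YF ⇒ C = (0, 1/2)
2. L is the centroid of triangle CVY ⇒ L = (1/3, 1/6)
3. X is where the line through Y parallel to FL meets line CL ⇒ X = (-1/3, 5/6)
4. K is where the line through X parallel to CV meets line YC ⇒ K = (0, 2/3)
5. P lies on line KL with KP:PL = 4:5 ⇒ P = (4/27, 4/9)
2·[XKC] = -1/18, 2·[LFP] = 5/81
[XKC]:[LFP] = -1/18:5/81 = -9/10

[XKC]:[LFP] = -9/10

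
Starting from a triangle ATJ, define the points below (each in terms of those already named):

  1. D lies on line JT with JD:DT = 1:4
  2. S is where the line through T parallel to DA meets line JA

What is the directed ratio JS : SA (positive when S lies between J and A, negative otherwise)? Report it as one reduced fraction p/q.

JS:SA = -5/4

Work in coordinates with A = (0, 0), T = (1, 0), J = (0, 1).
1. D lies on line JT with JD:DT = 1:4 ⇒ D = (1/5, 4/5)
2. S is where the line through T parallel to DA meets line JA ⇒ S = (0, -4)
S = J + t·(A−J) with t = 5, so JS:SA = t:(1−t) = 5:-4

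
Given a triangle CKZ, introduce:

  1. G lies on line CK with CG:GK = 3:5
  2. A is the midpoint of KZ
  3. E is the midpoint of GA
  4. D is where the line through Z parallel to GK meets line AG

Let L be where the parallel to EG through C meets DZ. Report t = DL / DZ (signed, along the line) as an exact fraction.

t = 3/5

Set C = (0, 0), K = (1, 0), Z = (0, 1); any affine frame gives the same invariant.
1. G lies on line CK with CG:GK = 3:5 ⇒ G = (3/8, 0)
2. A is the midpoint of KZ ⇒ A = (1/2, 1/2)
3. E is the midpoint of GA ⇒ E = (7/16, 1/4)
4. D is where the line through Z parallel to GK meets line AG ⇒ D = (5/8, 1)
through C parallel to EG: direction (-1/16, -1/4); meets DZ at L = (1/4, 1)
L = D + t·(Z−D) with t = 3/5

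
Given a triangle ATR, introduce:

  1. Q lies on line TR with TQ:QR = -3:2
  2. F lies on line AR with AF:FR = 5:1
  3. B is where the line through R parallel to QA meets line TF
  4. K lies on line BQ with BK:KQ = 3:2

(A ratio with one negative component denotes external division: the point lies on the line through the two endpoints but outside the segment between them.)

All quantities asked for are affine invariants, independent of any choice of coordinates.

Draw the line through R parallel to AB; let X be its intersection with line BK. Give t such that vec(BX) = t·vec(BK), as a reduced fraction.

t = 5/24

Work in coordinates with A = (0, 0), T = (1, 0), R = (0, 1).
1. Q lies on line TR with TQ:QR = -3:2 ⇒ Q = (-2, 3)
2. F lies on line AR with AF:FR = 5:1 ⇒ F = (0, 5/6)
3. B is where the line through R parallel to QA meets line TF ⇒ B = (1/4, 5/8)
4. K lies on line BQ with BK:KQ = 3:2 ⇒ K = (-11/10, 41/20)
through R parallel to AB: direction (1/4, 5/8); meets BK at X = (-1/32, 59/64)
X = B + t·(K−B) with t = 5/24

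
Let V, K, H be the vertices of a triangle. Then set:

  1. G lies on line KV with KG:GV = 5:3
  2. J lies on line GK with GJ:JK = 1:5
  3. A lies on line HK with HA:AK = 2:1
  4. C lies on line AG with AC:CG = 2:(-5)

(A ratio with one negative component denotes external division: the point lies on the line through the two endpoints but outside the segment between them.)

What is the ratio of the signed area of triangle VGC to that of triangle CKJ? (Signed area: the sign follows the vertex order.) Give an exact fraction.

[VGC]:[CKJ] = -18/25

Choose coordinates V = (0, 0), K = (1, 0), H = (0, 1).
1. G lies on line KV with KG:GV = 5:3 ⇒ G = (3/8, 0)
2. J lies on line GK with GJ:JK = 1:5 ⇒ J = (23/48, 0)
3. A lies on line HK with HA:AK = 2:1 ⇒ A = (2/3, 1/3)
4. C lies on line AG with AC:CG = 2:(-5) ⇒ C = (31/36, 5/9)
2·[VGC] = 5/24, 2·[CKJ] = -125/432
[VGC]:[CKJ] = 5/24:-125/432 = -18/25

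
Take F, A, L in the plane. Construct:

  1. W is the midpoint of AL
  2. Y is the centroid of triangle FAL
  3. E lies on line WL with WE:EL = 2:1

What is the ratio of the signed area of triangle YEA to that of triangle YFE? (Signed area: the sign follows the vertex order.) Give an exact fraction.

[YEA]:[YFE] = 5/4

Work in coordinates with F = (0, 0), A = (1, 0), L = (0, 1).
1. W is the midpoint of AL ⇒ W = (1/2, 1/2)
2. Y is the centroid of triangle FAL ⇒ Y = (1/3, 1/3)
3. E lies on line WL with WE:EL = 2:1 ⇒ E = (1/6, 5/6)
2·[YEA] = -5/18, 2·[YFE] = -2/9
[YEA]:[YFE] = -5/18:-2/9 = 5/4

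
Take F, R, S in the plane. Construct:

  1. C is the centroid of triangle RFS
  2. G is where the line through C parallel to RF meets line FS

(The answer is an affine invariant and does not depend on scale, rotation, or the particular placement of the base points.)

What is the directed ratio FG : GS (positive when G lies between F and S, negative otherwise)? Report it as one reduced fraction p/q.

Assign F = (0, 0), R = (1, 0), S = (0, 1) — the answer is frame-independent, so this choice is without loss of generality.
1. C is the centroid of triangle RFS ⇒ C = (1/3, 1/3)
2. G is where the line through C parallel to RF meets line FS ⇒ G = (0, 1/3)
G = F + t·(S−F) with t = 1/3, so FG:GS = t:(1−t) = 1/3:2/3

FG:GS = 1/2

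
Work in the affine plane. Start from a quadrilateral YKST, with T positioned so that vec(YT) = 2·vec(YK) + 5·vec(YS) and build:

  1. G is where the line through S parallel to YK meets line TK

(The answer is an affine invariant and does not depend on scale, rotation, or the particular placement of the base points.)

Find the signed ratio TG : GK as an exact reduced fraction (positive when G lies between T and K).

Set Y = (0, 0), K = (1, 0), S = (0, 1), T = (2, 5); any affine frame gives the same invariant.
1. G is where the line through S parallel to YK meets line TK ⇒ G = (6/5, 1)
G = T + t·(K−T) with t = 4/5, so TG:GK = t:(1−t) = 4/5:1/5

TG:GK = 4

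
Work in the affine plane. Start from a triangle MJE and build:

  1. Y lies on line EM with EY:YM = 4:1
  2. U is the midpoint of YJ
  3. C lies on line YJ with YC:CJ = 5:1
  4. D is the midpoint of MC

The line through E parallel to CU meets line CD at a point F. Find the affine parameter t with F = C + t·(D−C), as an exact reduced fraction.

t = -8

Set M = (0, 0), J = (1, 0), E = (0, 1); any affine frame gives the same invariant.
1. Y lies on line EM with EY:YM = 4:1 ⇒ Y = (0, 1/5)
2. U is the midpoint of YJ ⇒ U = (1/2, 1/10)
3. C lies on line YJ with YC:CJ = 5:1 ⇒ C = (5/6, 1/30)
4. D is the midpoint of MC ⇒ D = (5/12, 1/60)
through E parallel to CU: direction (-1/3, 1/15); meets CD at F = (25/6, 1/6)
F = C + t·(D−C) with t = -8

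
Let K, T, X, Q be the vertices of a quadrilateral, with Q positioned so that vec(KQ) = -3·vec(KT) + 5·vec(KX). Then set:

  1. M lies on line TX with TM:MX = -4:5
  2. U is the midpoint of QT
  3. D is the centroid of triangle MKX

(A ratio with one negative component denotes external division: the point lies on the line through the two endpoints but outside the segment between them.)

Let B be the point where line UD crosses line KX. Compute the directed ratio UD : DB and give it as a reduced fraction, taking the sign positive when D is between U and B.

Set K = (0, 0), T = (1, 0), X = (0, 1), Q = (-3, 5); any affine frame gives the same invariant.
1. M lies on line TX with TM:MX = -4:5 ⇒ M = (5, -4)
2. U is the midpoint of QT ⇒ U = (-1, 5/2)
3. D is the centroid of triangle MKX ⇒ D = (5/3, -1)
line UD meets KX at B = (0, 19/16)
D = U + t·(B−U) with t = 8/3, so UD:DB = 8/3:-5/3

UD:DB = -8/5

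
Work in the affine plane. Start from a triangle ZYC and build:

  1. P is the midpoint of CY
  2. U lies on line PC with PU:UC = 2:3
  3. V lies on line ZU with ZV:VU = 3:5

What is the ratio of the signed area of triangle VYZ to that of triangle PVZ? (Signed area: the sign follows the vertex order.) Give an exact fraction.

[VYZ]:[PVZ] = -7/2

Choose coordinates Z = (0, 0), Y = (1, 0), C = (0, 1).
1. P is the midpoint of CY ⇒ P = (1/2, 1/2)
2. U lies on line PC with PU:UC = 2:3 ⇒ U = (3/10, 7/10)
3. V lies on line ZU with ZV:VU = 3:5 ⇒ V = (9/80, 21/80)
2·[VYZ] = -21/80, 2·[PVZ] = 3/40
[VYZ]:[PVZ] = -21/80:3/40 = -7/2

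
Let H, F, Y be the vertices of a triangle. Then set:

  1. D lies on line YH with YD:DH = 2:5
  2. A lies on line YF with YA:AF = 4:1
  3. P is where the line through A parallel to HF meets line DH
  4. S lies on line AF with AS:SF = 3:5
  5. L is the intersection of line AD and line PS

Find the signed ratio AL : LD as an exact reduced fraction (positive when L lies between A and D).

AL:LD = -2/15

Set H = (0, 0), F = (1, 0), Y = (0, 1); any affine frame gives the same invariant.
1. D lies on line YH with YD:DH = 2:5 ⇒ D = (0, 5/7)
2. A lies on line YF with YA:AF = 4:1 ⇒ A = (4/5, 1/5)
3. P is where the line through A parallel to HF meets line DH ⇒ P = (0, 1/5)
4. S lies on line AF with AS:SF = 3:5 ⇒ S = (7/8, 1/8)
5. L is the intersection of line AD and line PS ⇒ L = (12/13, 11/91)
L = A + t·(D−A) with t = -2/13, so AL:LD = t:(1−t) = -2/13:15/13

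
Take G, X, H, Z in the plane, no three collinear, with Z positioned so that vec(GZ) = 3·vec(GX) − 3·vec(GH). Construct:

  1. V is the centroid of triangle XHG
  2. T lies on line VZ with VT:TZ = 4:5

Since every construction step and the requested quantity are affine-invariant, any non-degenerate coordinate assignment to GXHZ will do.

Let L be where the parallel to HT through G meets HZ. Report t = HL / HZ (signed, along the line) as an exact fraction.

t = -41/10

Set G = (0, 0), X = (1, 0), H = (0, 1), Z = (3, -3); any affine frame gives the same invariant.
1. V is the centroid of triangle XHG ⇒ V = (1/3, 1/3)
2. T lies on line VZ with VT:TZ = 4:5 ⇒ T = (41/27, -31/27)
through G parallel to HT: direction (41/27, -58/27); meets HZ at L = (-123/10, 87/5)
L = H + t·(Z−H) with t = -41/10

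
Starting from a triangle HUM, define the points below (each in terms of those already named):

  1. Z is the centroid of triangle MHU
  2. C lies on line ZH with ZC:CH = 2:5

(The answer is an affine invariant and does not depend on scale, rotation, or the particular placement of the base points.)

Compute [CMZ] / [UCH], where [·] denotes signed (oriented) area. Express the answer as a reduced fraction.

Set H = (0, 0), U = (1, 0), M = (0, 1); any affine frame gives the same invariant.
1. Z is the centroid of triangle MHU ⇒ Z = (1/3, 1/3)
2. C lies on line ZH with ZC:CH = 2:5 ⇒ C = (5/21, 5/21)
2·[CMZ] = -2/21, 2·[UCH] = 5/21
[CMZ]:[UCH] = -2/21:5/21 = -2/5

[CMZ]:[UCH] = -2/5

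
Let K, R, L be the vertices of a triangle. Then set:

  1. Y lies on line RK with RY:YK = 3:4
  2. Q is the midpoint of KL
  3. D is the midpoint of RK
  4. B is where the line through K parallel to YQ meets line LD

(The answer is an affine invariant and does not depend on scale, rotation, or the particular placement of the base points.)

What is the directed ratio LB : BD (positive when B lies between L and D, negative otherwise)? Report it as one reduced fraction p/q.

Set K = (0, 0), R = (1, 0), L = (0, 1); any affine frame gives the same invariant.
1. Y lies on line RK with RY:YK = 3:4 ⇒ Y = (4/7, 0)
2. Q is the midpoint of KL ⇒ Q = (0, 1/2)
3. D is the midpoint of RK ⇒ D = (1/2, 0)
4. B is where the line through K parallel to YQ meets line LD ⇒ B = (8/9, -7/9)
B = L + t·(D−L) with t = 16/9, so LB:BD = t:(1−t) = 16/9:-7/9

LB:BD = -16/7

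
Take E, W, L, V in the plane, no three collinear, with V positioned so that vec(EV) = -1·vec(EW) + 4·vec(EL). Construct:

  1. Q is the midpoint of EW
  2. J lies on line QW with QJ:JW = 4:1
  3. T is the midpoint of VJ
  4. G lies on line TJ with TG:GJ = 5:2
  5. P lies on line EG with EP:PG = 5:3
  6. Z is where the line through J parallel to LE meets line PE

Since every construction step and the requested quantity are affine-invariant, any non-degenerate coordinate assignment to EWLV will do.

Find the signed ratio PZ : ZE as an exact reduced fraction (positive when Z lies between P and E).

Work in coordinates with E = (0, 0), W = (1, 0), L = (0, 1), V = (-1, 4).
1. Q is the midpoint of EW ⇒ Q = (1/2, 0)
2. J lies on line QW with QJ:JW = 4:1 ⇒ J = (9/10, 0)
3. T is the midpoint of VJ ⇒ T = (-1/20, 2)
4. G lies on line TJ with TG:GJ = 5:2 ⇒ G = (22/35, 4/7)
5. P lies on line EG with EP:PG = 5:3 ⇒ P = (11/28, 5/14)
6. Z is where the line through J parallel to LE meets line PE ⇒ Z = (9/10, 9/11)
Z = P + t·(E−P) with t = -71/55, so PZ:ZE = t:(1−t) = -71/55:126/55

PZ:ZE = -71/126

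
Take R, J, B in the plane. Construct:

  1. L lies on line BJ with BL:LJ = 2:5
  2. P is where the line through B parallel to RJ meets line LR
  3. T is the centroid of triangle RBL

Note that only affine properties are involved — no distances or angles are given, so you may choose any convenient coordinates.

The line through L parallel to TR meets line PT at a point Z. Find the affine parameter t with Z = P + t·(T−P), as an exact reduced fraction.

Set R = (0, 0), J = (1, 0), B = (0, 1); any affine frame gives the same invariant.
1. L lies on line BJ with BL:LJ = 2:5 ⇒ L = (2/7, 5/7)
2. P is where the line through B parallel to RJ meets line LR ⇒ P = (2/5, 1)
3. T is the centroid of triangle RBL ⇒ T = (2/21, 4/7)
through L parallel to TR: direction (-2/21, -4/7); meets PT at Z = (46/147, 43/49)
Z = P + t·(T−P) with t = 2/7

t = 2/7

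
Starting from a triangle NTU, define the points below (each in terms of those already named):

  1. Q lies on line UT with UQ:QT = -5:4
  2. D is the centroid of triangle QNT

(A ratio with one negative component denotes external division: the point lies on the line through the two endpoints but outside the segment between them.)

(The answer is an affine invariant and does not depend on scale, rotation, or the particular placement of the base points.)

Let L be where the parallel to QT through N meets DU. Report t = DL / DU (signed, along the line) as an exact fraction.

Choose coordinates N = (0, 0), T = (1, 0), U = (0, 1).
1. Q lies on line UT with UQ:QT = -5:4 ⇒ Q = (5, -4)
2. D is the centroid of triangle QNT ⇒ D = (2, -4/3)
through N parallel to QT: direction (-4, 4); meets DU at L = (6, -6)
L = D + t·(U−D) with t = -2

t = -2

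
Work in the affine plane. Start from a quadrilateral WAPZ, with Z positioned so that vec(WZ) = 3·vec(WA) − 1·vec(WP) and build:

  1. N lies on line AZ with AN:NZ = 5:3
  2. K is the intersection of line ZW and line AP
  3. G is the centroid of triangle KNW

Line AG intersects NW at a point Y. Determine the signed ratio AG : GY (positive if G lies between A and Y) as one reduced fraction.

AG:GY = -11

Work in coordinates with W = (0, 0), A = (1, 0), P = (0, 1), Z = (3, -1).
1. N lies on line AZ with AN:NZ = 5:3 ⇒ N = (9/4, -5/8)
2. K is the intersection of line ZW and line AP ⇒ K = (3/2, -1/2)
3. G is the centroid of triangle KNW ⇒ G = (5/4, -3/8)
line AG meets NW at Y = (27/22, -15/44)
G = A + t·(Y−A) with t = 11/10, so AG:GY = 11/10:-1/10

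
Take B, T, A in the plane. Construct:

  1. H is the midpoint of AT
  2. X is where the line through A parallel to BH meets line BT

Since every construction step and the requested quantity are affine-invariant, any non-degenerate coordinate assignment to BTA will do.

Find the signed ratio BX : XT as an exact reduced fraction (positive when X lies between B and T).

BX:XT = -1/2

Set B = (0, 0), T = (1, 0), A = (0, 1); any affine frame gives the same invariant.
1. H is the midpoint of AT ⇒ H = (1/2, 1/2)
2. X is where the line through A parallel to BH meets line BT ⇒ X = (-1, 0)
X = B + t·(T−B) with t = -1, so BX:XT = t:(1−t) = -1:2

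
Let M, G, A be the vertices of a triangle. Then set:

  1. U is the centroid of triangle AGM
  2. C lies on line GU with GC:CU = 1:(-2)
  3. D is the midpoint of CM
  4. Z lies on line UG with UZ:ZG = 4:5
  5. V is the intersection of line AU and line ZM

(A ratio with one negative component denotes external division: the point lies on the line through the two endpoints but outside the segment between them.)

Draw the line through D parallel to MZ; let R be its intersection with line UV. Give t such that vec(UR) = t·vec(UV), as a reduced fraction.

Set M = (0, 0), G = (1, 0), A = (0, 1); any affine frame gives the same invariant.
1. U is the centroid of triangle AGM ⇒ U = (1/3, 1/3)
2. C lies on line GU with GC:CU = 1:(-2) ⇒ C = (5/3, -1/3)
3. D is the midpoint of CM ⇒ D = (5/6, -1/6)
4. Z lies on line UG with UZ:ZG = 4:5 ⇒ Z = (17/27, 5/27)
5. V is the intersection of line AU and line ZM ⇒ V = (17/39, 5/39)
through D parallel to MZ: direction (17/27, 5/27); meets UV at R = (8/13, -3/13)
R = U + t·(V−U) with t = 11/4

t = 11/4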